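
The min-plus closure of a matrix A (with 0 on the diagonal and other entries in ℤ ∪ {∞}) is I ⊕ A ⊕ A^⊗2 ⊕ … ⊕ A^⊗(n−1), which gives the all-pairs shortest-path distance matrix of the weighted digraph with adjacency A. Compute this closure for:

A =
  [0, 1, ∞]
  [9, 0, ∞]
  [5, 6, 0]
Closure =
  [0, 1, ∞]
  [9, 0, ∞]
  [5, 6, 0]

This is the Floyd-Warshall all-pairs shortest-path computation. For each intermediate vertex k = 0, 1, …, 2, update dist[i][j] ← min(dist[i][j], dist[i][k] + dist[k][j]). The final matrix gives, for each (i, j), the minimum total weight of any directed path from i to j (possibly empty when i = j).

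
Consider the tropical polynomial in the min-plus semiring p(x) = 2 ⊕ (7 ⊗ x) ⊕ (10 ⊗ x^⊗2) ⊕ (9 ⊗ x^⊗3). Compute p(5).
p(5) = 2

A tropical monomial a ⊗ x^⊗i evaluates to a + i · x. Evaluating each term at x = 5:
  Term 0 contributes 2 + 0 · 5 = 2
  Term 1 contributes 7 + 1 · 5 = 12
  Term 2 contributes 10 + 2 · 5 = 20
  Term 3 contributes 9 + 3 · 5 = 24
p(5) = ⊕ of these = min[2, 12, 20, 24] = 2.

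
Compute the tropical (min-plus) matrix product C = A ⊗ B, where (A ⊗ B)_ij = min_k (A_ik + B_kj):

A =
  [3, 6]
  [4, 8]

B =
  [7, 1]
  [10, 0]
A ⊗ B =
  [10, 4]
  [11, 5]

Apply the min-plus product entry-by-entry:
  C[0][0] = min over k of (A[0][0] + B[0][0] = 3 + 7 = 10, A[0][1] + B[1][0] = 6 + 10 = 16) = 10 (attained at k = 0)
  C[0][1] = min over k of (A[0][0] + B[0][1] = 3 + 1 = 4, A[0][1] + B[1][1] = 6 + 0 = 6) = 4 (attained at k = 0)
  C[1][0] = min over k of (A[1][0] + B[0][0] = 4 + 7 = 11, A[1][1] + B[1][0] = 8 + 10 = 18) = 11 (attained at k = 0)
  C[1][1] = min over k of (A[1][0] + B[0][1] = 4 + 1 = 5, A[1][1] + B[1][1] = 8 + 0 = 8) = 5 (attained at k = 0)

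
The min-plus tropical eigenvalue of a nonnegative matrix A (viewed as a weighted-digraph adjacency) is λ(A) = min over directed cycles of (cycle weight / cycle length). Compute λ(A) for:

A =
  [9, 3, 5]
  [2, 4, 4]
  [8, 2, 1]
λ(A) = 1

Enumerate directed cycles and compute their means (weight / length). Sample:
  cycle 0 → 0: weight = 9, length = 1, mean = 9/1 ≈ 9.000
  cycle 1 → 1: weight = 4, length = 1, mean = 4/1 ≈ 4.000
  cycle 2 → 2: weight = 1, length = 1, mean = 1/1 ≈ 1.000
  cycle 0 → 1 → 0: weight = 5, length = 2, mean = 5/2 ≈ 2.500
  cycle 0 → 2 → 0: weight = 13, length = 2, mean = 13/2 ≈ 6.500
  cycle 1 → 0 → 1: weight = 5, length = 2, mean = 5/2 ≈ 2.500
Minimum mean = 1.000, attained e.g. along the cycle 2 → 2 with weight 1 and length 1. So λ(A) = 1/1 = 1.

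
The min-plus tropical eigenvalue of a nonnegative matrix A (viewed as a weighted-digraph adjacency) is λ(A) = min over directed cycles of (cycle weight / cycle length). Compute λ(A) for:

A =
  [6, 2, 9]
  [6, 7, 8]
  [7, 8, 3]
λ(A) = 3

Enumerate directed cycles and compute their means (weight / length). Sample:
  cycle 0 → 0: weight = 6, length = 1, mean = 6/1 ≈ 6.000
  cycle 1 → 1: weight = 7, length = 1, mean = 7/1 ≈ 7.000
  cycle 2 → 2: weight = 3, length = 1, mean = 3/1 ≈ 3.000
  cycle 0 → 1 → 0: weight = 8, length = 2, mean = 8/2 ≈ 4.000
  cycle 0 → 2 → 0: weight = 16, length = 2, mean = 16/2 ≈ 8.000
  cycle 1 → 0 → 1: weight = 8, length = 2, mean = 8/2 ≈ 4.000
Minimum mean = 3.000, attained e.g. along the cycle 2 → 2 with weight 3 and length 1. So λ(A) = 3/1 = 3.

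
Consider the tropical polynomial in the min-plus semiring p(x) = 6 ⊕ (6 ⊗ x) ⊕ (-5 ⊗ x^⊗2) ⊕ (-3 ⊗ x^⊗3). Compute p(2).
p(2) = -1

A tropical monomial a ⊗ x^⊗i evaluates to a + i · x. Evaluating each term at x = 2:
  Term 0 contributes 6 + 0 · 2 = 6
  Term 1 contributes 6 + 1 · 2 = 8
  Term 2 contributes -5 + 2 · 2 = -1
  Term 3 contributes -3 + 3 · 2 = 3
p(2) = ⊕ of these = min[6, 8, -1, 3] = -1.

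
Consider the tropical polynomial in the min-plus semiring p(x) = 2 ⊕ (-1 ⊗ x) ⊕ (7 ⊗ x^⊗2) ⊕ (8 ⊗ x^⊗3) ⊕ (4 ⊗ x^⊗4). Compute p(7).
p(7) = 2

A tropical monomial a ⊗ x^⊗i evaluates to a + i · x. Evaluating each term at x = 7:
  Term 0 contributes 2 + 0 · 7 = 2
  Term 1 contributes -1 + 1 · 7 = 6
  Term 2 contributes 7 + 2 · 7 = 21
  Term 3 contributes 8 + 3 · 7 = 29
  Term 4 contributes 4 + 4 · 7 = 32
p(7) = ⊕ of these = min[2, 6, 21, 29, 32] = 2.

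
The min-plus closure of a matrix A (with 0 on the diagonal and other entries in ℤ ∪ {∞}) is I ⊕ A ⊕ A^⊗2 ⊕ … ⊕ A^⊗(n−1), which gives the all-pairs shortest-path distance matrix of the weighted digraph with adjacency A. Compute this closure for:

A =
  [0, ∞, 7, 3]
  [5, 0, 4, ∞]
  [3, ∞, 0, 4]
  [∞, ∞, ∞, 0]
Closure =
  [0, ∞, 7, 3]
  [5, 0, 4, 8]
  [3, ∞, 0, 4]
  [∞, ∞, ∞, 0]

This is the Floyd-Warshall all-pairs shortest-path computation. For each intermediate vertex k = 0, 1, …, 3, update dist[i][j] ← min(dist[i][j], dist[i][k] + dist[k][j]). The final matrix gives, for each (i, j), the minimum total weight of any directed path from i to j (possibly empty when i = j).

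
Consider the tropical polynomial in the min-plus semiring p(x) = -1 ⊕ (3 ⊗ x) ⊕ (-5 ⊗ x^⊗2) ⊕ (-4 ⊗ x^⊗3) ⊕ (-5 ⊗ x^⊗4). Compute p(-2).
p(-2) = -13

A tropical monomial a ⊗ x^⊗i evaluates to a + i · x. Evaluating each term at x = -2:
  Term 0 contributes -1 + 0 · -2 = -1
  Term 1 contributes 3 + 1 · -2 = 1
  Term 2 contributes -5 + 2 · -2 = -9
  Term 3 contributes -4 + 3 · -2 = -10
  Term 4 contributes -5 + 4 · -2 = -13
p(-2) = ⊕ of these = min[-1, 1, -9, -10, -13] = -13.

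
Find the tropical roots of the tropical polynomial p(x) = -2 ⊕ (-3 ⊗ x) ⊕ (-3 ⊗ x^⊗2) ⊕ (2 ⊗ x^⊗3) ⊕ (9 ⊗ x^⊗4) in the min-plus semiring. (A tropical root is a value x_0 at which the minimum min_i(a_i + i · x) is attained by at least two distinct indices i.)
Roots: {-7, -5, 0, 1}

Each tropical root is a break point of the lower envelope of the lines y = a_i + i · x (there are 5 lines, with slopes 0, 1, ..., 4). Only the lines that attain the minimum somewhere contribute to roots; other lines are dominated. Here the surviving (envelope) indices are i = 4, i = 3, i = 2, i = 1, i = 0.
Intersections between consecutive envelope lines give the roots: for adjacent envelope indices i < j the intersection is x = (a_i − a_j) / (j − i). Reading off the sorted break points: {-7, -5, 0, 1}.
Verification: at each break x_0, at least two indices attain the minimum of min_i(a_i + i · x_0).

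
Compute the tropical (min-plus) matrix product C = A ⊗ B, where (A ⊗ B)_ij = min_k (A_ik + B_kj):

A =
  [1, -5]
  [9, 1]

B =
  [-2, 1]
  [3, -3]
A ⊗ B =
  [-2, -8]
  [4, -2]

Apply the min-plus product entry-by-entry:
  C[0][0] = min over k of (A[0][0] + B[0][0] = 1 + -2 = -1, A[0][1] + B[1][0] = -5 + 3 = -2) = -2 (attained at k = 1)
  C[0][1] = min over k of (A[0][0] + B[0][1] = 1 + 1 = 2, A[0][1] + B[1][1] = -5 + -3 = -8) = -8 (attained at k = 1)
  C[1][0] = min over k of (A[1][0] + B[0][0] = 9 + -2 = 7, A[1][1] + B[1][0] = 1 + 3 = 4) = 4 (attained at k = 1)
  C[1][1] = min over k of (A[1][0] + B[0][1] = 9 + 1 = 10, A[1][1] + B[1][1] = 1 + -3 = -2) = -2 (attained at k = 1)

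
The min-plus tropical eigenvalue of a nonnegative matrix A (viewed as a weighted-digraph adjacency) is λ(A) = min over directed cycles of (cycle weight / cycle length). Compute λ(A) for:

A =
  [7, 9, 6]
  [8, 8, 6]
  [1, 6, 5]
λ(A) = 7/2

Enumerate directed cycles and compute their means (weight / length). Sample:
  cycle 0 → 0: weight = 7, length = 1, mean = 7/1 ≈ 7.000
  cycle 1 → 1: weight = 8, length = 1, mean = 8/1 ≈ 8.000
  cycle 2 → 2: weight = 5, length = 1, mean = 5/1 ≈ 5.000
  cycle 0 → 1 → 0: weight = 17, length = 2, mean = 17/2 ≈ 8.500
  cycle 0 → 2 → 0: weight = 7, length = 2, mean = 7/2 ≈ 3.500
  cycle 1 → 0 → 1: weight = 17, length = 2, mean = 17/2 ≈ 8.500
Minimum mean = 3.500, attained e.g. along the cycle 0 → 2 → 0 with weight 7 and length 2. So λ(A) = 7/2 = 7/2.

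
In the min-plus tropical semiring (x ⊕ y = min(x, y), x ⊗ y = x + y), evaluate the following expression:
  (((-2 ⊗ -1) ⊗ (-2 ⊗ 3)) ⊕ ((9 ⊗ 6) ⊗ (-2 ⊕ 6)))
(((-2 ⊗ -1) ⊗ (-2 ⊗ 3)) ⊕ ((9 ⊗ 6) ⊗ (-2 ⊕ 6))) = -2

Expand innermost to outermost. Recall ⊕ takes the minimum of its arguments and ⊗ takes their sum. Working out the expression (((-2 ⊗ -1) ⊗ (-2 ⊗ 3)) ⊕ ((9 ⊗ 6) ⊗ (-2 ⊕ 6))) gives -2.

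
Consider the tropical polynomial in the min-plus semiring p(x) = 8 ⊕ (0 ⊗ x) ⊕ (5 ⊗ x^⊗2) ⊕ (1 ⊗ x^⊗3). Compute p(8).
p(8) = 8

A tropical monomial a ⊗ x^⊗i evaluates to a + i · x. Evaluating each term at x = 8:
  Term 0 contributes 8 + 0 · 8 = 8
  Term 1 contributes 0 + 1 · 8 = 8
  Term 2 contributes 5 + 2 · 8 = 21
  Term 3 contributes 1 + 3 · 8 = 25
p(8) = ⊕ of these = min[8, 8, 21, 25] = 8.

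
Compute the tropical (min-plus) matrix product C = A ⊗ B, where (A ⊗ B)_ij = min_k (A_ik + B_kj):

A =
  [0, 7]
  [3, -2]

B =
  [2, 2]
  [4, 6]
A ⊗ B =
  [2, 2]
  [2, 4]

Apply the min-plus product entry-by-entry:
  C[0][0] = min over k of (A[0][0] + B[0][0] = 0 + 2 = 2, A[0][1] + B[1][0] = 7 + 4 = 11) = 2 (attained at k = 0)
  C[0][1] = min over k of (A[0][0] + B[0][1] = 0 + 2 = 2, A[0][1] + B[1][1] = 7 + 6 = 13) = 2 (attained at k = 0)
  C[1][0] = min over k of (A[1][0] + B[0][0] = 3 + 2 = 5, A[1][1] + B[1][0] = -2 + 4 = 2) = 2 (attained at k = 1)
  C[1][1] = min over k of (A[1][0] + B[0][1] = 3 + 2 = 5, A[1][1] + B[1][1] = -2 + 6 = 4) = 4 (attained at k = 1)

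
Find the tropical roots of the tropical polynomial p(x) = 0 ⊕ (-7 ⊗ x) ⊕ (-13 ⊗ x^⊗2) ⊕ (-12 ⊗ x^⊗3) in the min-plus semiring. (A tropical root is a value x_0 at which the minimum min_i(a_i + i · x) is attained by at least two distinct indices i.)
Roots: {-1, 6, 7}

Each tropical root is a break point of the lower envelope of the lines y = a_i + i · x (there are 4 lines, with slopes 0, 1, ..., 3). Only the lines that attain the minimum somewhere contribute to roots; other lines are dominated. Here the surviving (envelope) indices are i = 3, i = 2, i = 1, i = 0.
Intersections between consecutive envelope lines give the roots: for adjacent envelope indices i < j the intersection is x = (a_i − a_j) / (j − i). Reading off the sorted break points: {-1, 6, 7}.
Verification: at each break x_0, at least two indices attain the minimum of min_i(a_i + i · x_0).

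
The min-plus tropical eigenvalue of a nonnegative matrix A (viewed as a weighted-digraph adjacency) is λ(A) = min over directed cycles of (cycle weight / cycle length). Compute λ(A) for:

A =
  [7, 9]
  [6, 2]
λ(A) = 2

Enumerate directed cycles and compute their means (weight / length). Sample:
  cycle 0 → 0: weight = 7, length = 1, mean = 7/1 ≈ 7.000
  cycle 1 → 1: weight = 2, length = 1, mean = 2/1 ≈ 2.000
  cycle 0 → 1 → 0: weight = 15, length = 2, mean = 15/2 ≈ 7.500
  cycle 1 → 0 → 1: weight = 15, length = 2, mean = 15/2 ≈ 7.500
Minimum mean = 2.000, attained e.g. along the cycle 1 → 1 with weight 2 and length 1. So λ(A) = 2/1 = 2.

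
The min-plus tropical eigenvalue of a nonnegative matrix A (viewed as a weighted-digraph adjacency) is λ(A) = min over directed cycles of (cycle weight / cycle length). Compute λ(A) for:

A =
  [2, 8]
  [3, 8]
λ(A) = 2

Enumerate directed cycles and compute their means (weight / length). Sample:
  cycle 0 → 0: weight = 2, length = 1, mean = 2/1 ≈ 2.000
  cycle 1 → 1: weight = 8, length = 1, mean = 8/1 ≈ 8.000
  cycle 0 → 1 → 0: weight = 11, length = 2, mean = 11/2 ≈ 5.500
  cycle 1 → 0 → 1: weight = 11, length = 2, mean = 11/2 ≈ 5.500
Minimum mean = 2.000, attained e.g. along the cycle 0 → 0 with weight 2 and length 1. So λ(A) = 2/1 = 2.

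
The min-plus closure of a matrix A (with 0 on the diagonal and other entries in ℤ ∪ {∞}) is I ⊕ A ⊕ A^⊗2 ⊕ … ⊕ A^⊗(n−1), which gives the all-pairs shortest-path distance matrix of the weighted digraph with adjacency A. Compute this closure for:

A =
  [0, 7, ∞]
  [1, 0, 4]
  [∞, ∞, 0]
Closure =
  [0, 7, 11]
  [1, 0, 4]
  [∞, ∞, 0]

This is the Floyd-Warshall all-pairs shortest-path computation. For each intermediate vertex k = 0, 1, …, 2, update dist[i][j] ← min(dist[i][j], dist[i][k] + dist[k][j]). The final matrix gives, for each (i, j), the minimum total weight of any directed path from i to j (possibly empty when i = j).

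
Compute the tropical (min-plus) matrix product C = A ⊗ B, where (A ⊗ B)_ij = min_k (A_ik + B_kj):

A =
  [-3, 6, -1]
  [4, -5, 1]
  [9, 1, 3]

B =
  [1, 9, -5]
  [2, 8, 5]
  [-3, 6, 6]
A ⊗ B =
  [-4, 5, -8]
  [-3, 3, -1]
  [0, 9, 4]

Apply the min-plus product entry-by-entry:
  C[0][0] = min over k of (A[0][0] + B[0][0] = -3 + 1 = -2, A[0][1] + B[1][0] = 6 + 2 = 8, A[0][2] + B[2][0] = -1 + -3 = -4) = -4 (attained at k = 2)
  C[0][1] = min over k of (A[0][0] + B[0][1] = -3 + 9 = 6, A[0][1] + B[1][1] = 6 + 8 = 14, A[0][2] + B[2][1] = -1 + 6 = 5) = 5 (attained at k = 2)
  C[0][2] = min over k of (A[0][0] + B[0][2] = -3 + -5 = -8, A[0][1] + B[1][2] = 6 + 5 = 11, A[0][2] + B[2][2] = -1 + 6 = 5) = -8 (attained at k = 0)
  C[1][0] = min over k of (A[1][0] + B[0][0] = 4 + 1 = 5, A[1][1] + B[1][0] = -5 + 2 = -3, A[1][2] + B[2][0] = 1 + -3 = -2) = -3 (attained at k = 1)
  C[1][1] = min over k of (A[1][0] + B[0][1] = 4 + 9 = 13, A[1][1] + B[1][1] = -5 + 8 = 3, A[1][2] + B[2][1] = 1 + 6 = 7) = 3 (attained at k = 1)
  C[1][2] = min over k of (A[1][0] + B[0][2] = 4 + -5 = -1, A[1][1] + B[1][2] = -5 + 5 = 0, A[1][2] + B[2][2] = 1 + 6 = 7) = -1 (attained at k = 0)
  C[2][0] = min over k of (A[2][0] + B[0][0] = 9 + 1 = 10, A[2][1] + B[1][0] = 1 + 2 = 3, A[2][2] + B[2][0] = 3 + -3 = 0) = 0 (attained at k = 2)
  C[2][1] = min over k of (A[2][0] + B[0][1] = 9 + 9 = 18, A[2][1] + B[1][1] = 1 + 8 = 9, A[2][2] + B[2][1] = 3 + 6 = 9) = 9 (attained at k = 1)
  C[2][2] = min over k of (A[2][0] + B[0][2] = 9 + -5 = 4, A[2][1] + B[1][2] = 1 + 5 = 6, A[2][2] + B[2][2] = 3 + 6 = 9) = 4 (attained at k = 0)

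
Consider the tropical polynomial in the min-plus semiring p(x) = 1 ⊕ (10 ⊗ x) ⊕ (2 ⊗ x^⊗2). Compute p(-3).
p(-3) = -4

A tropical monomial a ⊗ x^⊗i evaluates to a + i · x. Evaluating each term at x = -3:
  Term 0 contributes 1 + 0 · -3 = 1
  Term 1 contributes 10 + 1 · -3 = 7
  Term 2 contributes 2 + 2 · -3 = -4
p(-3) = ⊕ of these = min[1, 7, -4] = -4.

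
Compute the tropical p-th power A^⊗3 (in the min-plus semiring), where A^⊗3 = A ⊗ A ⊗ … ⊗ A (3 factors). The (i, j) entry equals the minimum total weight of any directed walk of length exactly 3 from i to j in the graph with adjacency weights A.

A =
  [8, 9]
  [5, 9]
A^⊗3 =
  [22, 23]
  [19, 22]

Each entry (A^⊗3)_ij equals the minimum over all length-3 walks i = v_0 → v_1 → … → v_3 = j of Σ_t A[v_t][v_{t+1}]. For example, for (i, j) = (0, 1) we minimise over 4 possible intermediate vertex sequences; the minimum is 23, attained along the walk 0 → 1 → 0 → 1.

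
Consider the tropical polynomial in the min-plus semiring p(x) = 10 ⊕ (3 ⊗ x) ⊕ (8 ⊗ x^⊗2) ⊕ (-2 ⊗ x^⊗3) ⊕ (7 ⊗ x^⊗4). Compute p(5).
p(5) = 8

A tropical monomial a ⊗ x^⊗i evaluates to a + i · x. Evaluating each term at x = 5:
  Term 0 contributes 10 + 0 · 5 = 10
  Term 1 contributes 3 + 1 · 5 = 8
  Term 2 contributes 8 + 2 · 5 = 18
  Term 3 contributes -2 + 3 · 5 = 13
  Term 4 contributes 7 + 4 · 5 = 27
p(5) = ⊕ of these = min[10, 8, 18, 13, 27] = 8.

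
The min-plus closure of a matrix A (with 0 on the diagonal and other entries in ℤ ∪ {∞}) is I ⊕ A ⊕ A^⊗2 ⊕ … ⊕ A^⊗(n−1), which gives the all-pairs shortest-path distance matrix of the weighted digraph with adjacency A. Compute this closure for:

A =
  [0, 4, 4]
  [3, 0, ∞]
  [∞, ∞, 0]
Closure =
  [0, 4, 4]
  [3, 0, 7]
  [∞, ∞, 0]

This is the Floyd-Warshall all-pairs shortest-path computation. For each intermediate vertex k = 0, 1, …, 2, update dist[i][j] ← min(dist[i][j], dist[i][k] + dist[k][j]). The final matrix gives, for each (i, j), the minimum total weight of any directed path from i to j (possibly empty when i = j).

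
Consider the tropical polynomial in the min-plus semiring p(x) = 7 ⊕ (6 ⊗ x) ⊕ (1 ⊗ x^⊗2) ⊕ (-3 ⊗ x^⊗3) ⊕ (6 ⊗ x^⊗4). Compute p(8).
p(8) = 7

A tropical monomial a ⊗ x^⊗i evaluates to a + i · x. Evaluating each term at x = 8:
  Term 0 contributes 7 + 0 · 8 = 7
  Term 1 contributes 6 + 1 · 8 = 14
  Term 2 contributes 1 + 2 · 8 = 17
  Term 3 contributes -3 + 3 · 8 = 21
  Term 4 contributes 6 + 4 · 8 = 38
p(8) = ⊕ of these = min[7, 14, 17, 21, 38] = 7.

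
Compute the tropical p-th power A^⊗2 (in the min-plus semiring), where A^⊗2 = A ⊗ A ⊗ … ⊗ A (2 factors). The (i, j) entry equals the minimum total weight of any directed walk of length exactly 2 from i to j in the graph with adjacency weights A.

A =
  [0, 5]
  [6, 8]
A^⊗2 =
  [0, 5]
  [6, 11]

Each entry (A^⊗2)_ij equals the minimum over all length-2 walks i = v_0 → v_1 → … → v_2 = j of Σ_t A[v_t][v_{t+1}]. For example, for (i, j) = (0, 1) we minimise over 2 possible intermediate vertex sequences; the minimum is 5, attained along the walk 0 → 0 → 1.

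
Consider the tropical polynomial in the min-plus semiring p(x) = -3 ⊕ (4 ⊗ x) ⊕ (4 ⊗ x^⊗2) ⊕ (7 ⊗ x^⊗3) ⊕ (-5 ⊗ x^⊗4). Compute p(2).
p(2) = -3

A tropical monomial a ⊗ x^⊗i evaluates to a + i · x. Evaluating each term at x = 2:
  Term 0 contributes -3 + 0 · 2 = -3
  Term 1 contributes 4 + 1 · 2 = 6
  Term 2 contributes 4 + 2 · 2 = 8
  Term 3 contributes 7 + 3 · 2 = 13
  Term 4 contributes -5 + 4 · 2 = 3
p(2) = ⊕ of these = min[-3, 6, 8, 13, 3] = -3.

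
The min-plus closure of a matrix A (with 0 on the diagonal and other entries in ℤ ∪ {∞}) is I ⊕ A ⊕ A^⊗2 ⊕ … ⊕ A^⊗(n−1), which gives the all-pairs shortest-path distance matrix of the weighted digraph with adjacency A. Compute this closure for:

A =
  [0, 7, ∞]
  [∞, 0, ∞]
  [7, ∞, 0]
Closure =
  [0, 7, ∞]
  [∞, 0, ∞]
  [7, 14, 0]

This is the Floyd-Warshall all-pairs shortest-path computation. For each intermediate vertex k = 0, 1, …, 2, update dist[i][j] ← min(dist[i][j], dist[i][k] + dist[k][j]). The final matrix gives, for each (i, j), the minimum total weight of any directed path from i to j (possibly empty when i = j).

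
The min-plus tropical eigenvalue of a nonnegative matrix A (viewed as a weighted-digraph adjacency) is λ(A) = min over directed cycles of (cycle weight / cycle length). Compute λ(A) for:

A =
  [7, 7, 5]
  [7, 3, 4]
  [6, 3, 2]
λ(A) = 2

Enumerate directed cycles and compute their means (weight / length). Sample:
  cycle 0 → 0: weight = 7, length = 1, mean = 7/1 ≈ 7.000
  cycle 1 → 1: weight = 3, length = 1, mean = 3/1 ≈ 3.000
  cycle 2 → 2: weight = 2, length = 1, mean = 2/1 ≈ 2.000
  cycle 0 → 1 → 0: weight = 14, length = 2, mean = 14/2 ≈ 7.000
  cycle 0 → 2 → 0: weight = 11, length = 2, mean = 11/2 ≈ 5.500
  cycle 1 → 0 → 1: weight = 14, length = 2, mean = 14/2 ≈ 7.000
Minimum mean = 2.000, attained e.g. along the cycle 2 → 2 with weight 2 and length 1. So λ(A) = 2/1 = 2.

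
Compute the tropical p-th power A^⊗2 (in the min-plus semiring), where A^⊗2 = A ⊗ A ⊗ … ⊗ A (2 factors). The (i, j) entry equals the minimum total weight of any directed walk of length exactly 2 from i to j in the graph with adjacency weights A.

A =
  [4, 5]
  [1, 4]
A^⊗2 =
  [6, 9]
  [5, 6]

Each entry (A^⊗2)_ij equals the minimum over all length-2 walks i = v_0 → v_1 → … → v_2 = j of Σ_t A[v_t][v_{t+1}]. For example, for (i, j) = (0, 1) we minimise over 2 possible intermediate vertex sequences; the minimum is 9, attained along the walk 0 → 0 → 1.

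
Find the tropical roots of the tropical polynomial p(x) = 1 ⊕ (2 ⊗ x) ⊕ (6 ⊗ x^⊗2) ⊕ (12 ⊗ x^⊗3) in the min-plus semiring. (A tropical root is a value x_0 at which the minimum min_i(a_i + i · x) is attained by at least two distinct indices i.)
Roots: {-6, -4, -1}

Each tropical root is a break point of the lower envelope of the lines y = a_i + i · x (there are 4 lines, with slopes 0, 1, ..., 3). Only the lines that attain the minimum somewhere contribute to roots; other lines are dominated. Here the surviving (envelope) indices are i = 3, i = 2, i = 1, i = 0.
Intersections between consecutive envelope lines give the roots: for adjacent envelope indices i < j the intersection is x = (a_i − a_j) / (j − i). Reading off the sorted break points: {-6, -4, -1}.
Verification: at each break x_0, at least two indices attain the minimum of min_i(a_i + i · x_0).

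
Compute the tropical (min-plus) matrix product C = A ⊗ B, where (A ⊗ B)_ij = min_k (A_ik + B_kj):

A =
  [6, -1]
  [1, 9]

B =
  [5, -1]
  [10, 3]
A ⊗ B =
  [9, 2]
  [6, 0]

Apply the min-plus product entry-by-entry:
  C[0][0] = min over k of (A[0][0] + B[0][0] = 6 + 5 = 11, A[0][1] + B[1][0] = -1 + 10 = 9) = 9 (attained at k = 1)
  C[0][1] = min over k of (A[0][0] + B[0][1] = 6 + -1 = 5, A[0][1] + B[1][1] = -1 + 3 = 2) = 2 (attained at k = 1)
  C[1][0] = min over k of (A[1][0] + B[0][0] = 1 + 5 = 6, A[1][1] + B[1][0] = 9 + 10 = 19) = 6 (attained at k = 0)
  C[1][1] = min over k of (A[1][0] + B[0][1] = 1 + -1 = 0, A[1][1] + B[1][1] = 9 + 3 = 12) = 0 (attained at k = 0)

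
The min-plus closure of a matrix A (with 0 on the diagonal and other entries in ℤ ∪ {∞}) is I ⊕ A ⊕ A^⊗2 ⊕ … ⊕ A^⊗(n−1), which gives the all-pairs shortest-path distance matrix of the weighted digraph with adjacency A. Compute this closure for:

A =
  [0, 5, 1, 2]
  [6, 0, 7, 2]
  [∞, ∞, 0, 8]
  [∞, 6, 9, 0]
Closure =
  [0, 5, 1, 2]
  [6, 0, 7, 2]
  [20, 14, 0, 8]
  [12, 6, 9, 0]

This is the Floyd-Warshall all-pairs shortest-path computation. For each intermediate vertex k = 0, 1, …, 3, update dist[i][j] ← min(dist[i][j], dist[i][k] + dist[k][j]). The final matrix gives, for each (i, j), the minimum total weight of any directed path from i to j (possibly empty when i = j).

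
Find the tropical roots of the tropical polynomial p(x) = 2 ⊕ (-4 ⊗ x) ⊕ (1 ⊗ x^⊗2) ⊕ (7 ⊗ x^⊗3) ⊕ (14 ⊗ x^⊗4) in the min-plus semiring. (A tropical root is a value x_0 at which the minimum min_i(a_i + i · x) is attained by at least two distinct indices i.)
Roots: {-7, -6, -5, 6}

Each tropical root is a break point of the lower envelope of the lines y = a_i + i · x (there are 5 lines, with slopes 0, 1, ..., 4). Only the lines that attain the minimum somewhere contribute to roots; other lines are dominated. Here the surviving (envelope) indices are i = 4, i = 3, i = 2, i = 1, i = 0.
Intersections between consecutive envelope lines give the roots: for adjacent envelope indices i < j the intersection is x = (a_i − a_j) / (j − i). Reading off the sorted break points: {-7, -6, -5, 6}.
Verification: at each break x_0, at least two indices attain the minimum of min_i(a_i + i · x_0).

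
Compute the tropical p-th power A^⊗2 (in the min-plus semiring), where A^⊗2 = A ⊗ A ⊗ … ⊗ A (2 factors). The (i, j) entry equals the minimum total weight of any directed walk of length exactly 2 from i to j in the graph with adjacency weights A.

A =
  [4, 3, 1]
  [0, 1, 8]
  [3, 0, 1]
A^⊗2 =
  [3, 1, 2]
  [1, 2, 1]
  [0, 1, 2]

Each entry (A^⊗2)_ij equals the minimum over all length-2 walks i = v_0 → v_1 → … → v_2 = j of Σ_t A[v_t][v_{t+1}]. For example, for (i, j) = (0, 2) we minimise over 3 possible intermediate vertex sequences; the minimum is 2, attained along the walk 0 → 2 → 2.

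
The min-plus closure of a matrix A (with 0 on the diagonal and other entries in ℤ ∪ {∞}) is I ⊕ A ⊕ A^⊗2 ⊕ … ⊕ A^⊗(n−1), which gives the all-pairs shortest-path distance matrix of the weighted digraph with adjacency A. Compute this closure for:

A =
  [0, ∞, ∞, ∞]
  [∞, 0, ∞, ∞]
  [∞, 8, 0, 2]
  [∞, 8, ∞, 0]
Closure =
  [0, ∞, ∞, ∞]
  [∞, 0, ∞, ∞]
  [∞, 8, 0, 2]
  [∞, 8, ∞, 0]

This is the Floyd-Warshall all-pairs shortest-path computation. For each intermediate vertex k = 0, 1, …, 3, update dist[i][j] ← min(dist[i][j], dist[i][k] + dist[k][j]). The final matrix gives, for each (i, j), the minimum total weight of any directed path from i to j (possibly empty when i = j).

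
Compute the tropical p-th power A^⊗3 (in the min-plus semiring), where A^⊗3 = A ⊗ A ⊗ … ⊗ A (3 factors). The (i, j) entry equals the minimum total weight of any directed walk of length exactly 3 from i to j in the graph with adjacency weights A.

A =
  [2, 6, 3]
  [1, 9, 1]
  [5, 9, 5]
A^⊗3 =
  [6, 10, 7]
  [5, 9, 6]
  [9, 13, 10]

Each entry (A^⊗3)_ij equals the minimum over all length-3 walks i = v_0 → v_1 → … → v_3 = j of Σ_t A[v_t][v_{t+1}]. For example, for (i, j) = (0, 2) we minimise over 9 possible intermediate vertex sequences; the minimum is 7, attained along the walk 0 → 0 → 0 → 2.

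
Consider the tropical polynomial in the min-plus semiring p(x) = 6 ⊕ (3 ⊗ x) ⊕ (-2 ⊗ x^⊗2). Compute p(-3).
p(-3) = -8

A tropical monomial a ⊗ x^⊗i evaluates to a + i · x. Evaluating each term at x = -3:
  Term 0 contributes 6 + 0 · -3 = 6
  Term 1 contributes 3 + 1 · -3 = 0
  Term 2 contributes -2 + 2 · -3 = -8
p(-3) = ⊕ of these = min[6, 0, -8] = -8.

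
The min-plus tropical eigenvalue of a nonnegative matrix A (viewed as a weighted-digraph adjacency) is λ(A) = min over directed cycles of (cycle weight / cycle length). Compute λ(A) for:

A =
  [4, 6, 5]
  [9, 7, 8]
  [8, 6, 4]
λ(A) = 4

Enumerate directed cycles and compute their means (weight / length). Sample:
  cycle 0 → 0: weight = 4, length = 1, mean = 4/1 ≈ 4.000
  cycle 1 → 1: weight = 7, length = 1, mean = 7/1 ≈ 7.000
  cycle 2 → 2: weight = 4, length = 1, mean = 4/1 ≈ 4.000
  cycle 0 → 1 → 0: weight = 15, length = 2, mean = 15/2 ≈ 7.500
  cycle 0 → 2 → 0: weight = 13, length = 2, mean = 13/2 ≈ 6.500
  cycle 1 → 0 → 1: weight = 15, length = 2, mean = 15/2 ≈ 7.500
Minimum mean = 4.000, attained e.g. along the cycle 0 → 0 with weight 4 and length 1. So λ(A) = 4/1 = 4.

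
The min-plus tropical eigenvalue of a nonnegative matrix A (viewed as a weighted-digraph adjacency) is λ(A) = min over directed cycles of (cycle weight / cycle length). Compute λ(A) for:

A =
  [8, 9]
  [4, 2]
λ(A) = 2

Enumerate directed cycles and compute their means (weight / length). Sample:
  cycle 0 → 0: weight = 8, length = 1, mean = 8/1 ≈ 8.000
  cycle 1 → 1: weight = 2, length = 1, mean = 2/1 ≈ 2.000
  cycle 0 → 1 → 0: weight = 13, length = 2, mean = 13/2 ≈ 6.500
  cycle 1 → 0 → 1: weight = 13, length = 2, mean = 13/2 ≈ 6.500
Minimum mean = 2.000, attained e.g. along the cycle 1 → 1 with weight 2 and length 1. So λ(A) = 2/1 = 2.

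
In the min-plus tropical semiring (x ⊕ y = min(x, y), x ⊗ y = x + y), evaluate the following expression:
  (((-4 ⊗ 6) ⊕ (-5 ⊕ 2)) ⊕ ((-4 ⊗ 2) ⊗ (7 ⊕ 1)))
(((-4 ⊗ 6) ⊕ (-5 ⊕ 2)) ⊕ ((-4 ⊗ 2) ⊗ (7 ⊕ 1))) = -5

Expand innermost to outermost. Recall ⊕ takes the minimum of its arguments and ⊗ takes their sum. Working out the expression (((-4 ⊗ 6) ⊕ (-5 ⊕ 2)) ⊕ ((-4 ⊗ 2) ⊗ (7 ⊕ 1))) gives -5.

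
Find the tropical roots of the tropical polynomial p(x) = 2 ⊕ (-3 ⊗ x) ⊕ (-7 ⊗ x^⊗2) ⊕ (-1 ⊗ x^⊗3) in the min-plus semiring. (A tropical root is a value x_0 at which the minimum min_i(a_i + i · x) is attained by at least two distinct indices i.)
Roots: {-6, 4, 5}

Each tropical root is a break point of the lower envelope of the lines y = a_i + i · x (there are 4 lines, with slopes 0, 1, ..., 3). Only the lines that attain the minimum somewhere contribute to roots; other lines are dominated. Here the surviving (envelope) indices are i = 3, i = 2, i = 1, i = 0.
Intersections between consecutive envelope lines give the roots: for adjacent envelope indices i < j the intersection is x = (a_i − a_j) / (j − i). Reading off the sorted break points: {-6, 4, 5}.
Verification: at each break x_0, at least two indices attain the minimum of min_i(a_i + i · x_0).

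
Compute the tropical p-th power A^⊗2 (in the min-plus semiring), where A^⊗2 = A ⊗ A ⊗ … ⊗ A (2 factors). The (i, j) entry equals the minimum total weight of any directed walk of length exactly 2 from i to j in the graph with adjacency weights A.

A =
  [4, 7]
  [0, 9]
A^⊗2 =
  [7, 11]
  [4, 7]

Each entry (A^⊗2)_ij equals the minimum over all length-2 walks i = v_0 → v_1 → … → v_2 = j of Σ_t A[v_t][v_{t+1}]. For example, for (i, j) = (0, 1) we minimise over 2 possible intermediate vertex sequences; the minimum is 11, attained along the walk 0 → 0 → 1.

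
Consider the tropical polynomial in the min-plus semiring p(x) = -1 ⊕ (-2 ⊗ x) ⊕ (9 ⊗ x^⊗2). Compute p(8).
p(8) = -1

A tropical monomial a ⊗ x^⊗i evaluates to a + i · x. Evaluating each term at x = 8:
  Term 0 contributes -1 + 0 · 8 = -1
  Term 1 contributes -2 + 1 · 8 = 6
  Term 2 contributes 9 + 2 · 8 = 25
p(8) = ⊕ of these = min[-1, 6, 25] = -1.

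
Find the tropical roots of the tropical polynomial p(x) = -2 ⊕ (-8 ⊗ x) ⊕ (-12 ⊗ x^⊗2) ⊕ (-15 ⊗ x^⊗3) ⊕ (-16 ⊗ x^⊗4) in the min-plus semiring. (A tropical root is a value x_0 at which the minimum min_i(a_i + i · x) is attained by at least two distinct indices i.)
Roots: {1, 3, 4, 6}

Each tropical root is a break point of the lower envelope of the lines y = a_i + i · x (there are 5 lines, with slopes 0, 1, ..., 4). Only the lines that attain the minimum somewhere contribute to roots; other lines are dominated. Here the surviving (envelope) indices are i = 4, i = 3, i = 2, i = 1, i = 0.
Intersections between consecutive envelope lines give the roots: for adjacent envelope indices i < j the intersection is x = (a_i − a_j) / (j − i). Reading off the sorted break points: {1, 3, 4, 6}.
Verification: at each break x_0, at least two indices attain the minimum of min_i(a_i + i · x_0).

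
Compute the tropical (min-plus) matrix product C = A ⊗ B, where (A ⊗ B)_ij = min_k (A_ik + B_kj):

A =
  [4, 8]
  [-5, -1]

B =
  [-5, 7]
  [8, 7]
A ⊗ B =
  [-1, 11]
  [-10, 2]

Apply the min-plus product entry-by-entry:
  C[0][0] = min over k of (A[0][0] + B[0][0] = 4 + -5 = -1, A[0][1] + B[1][0] = 8 + 8 = 16) = -1 (attained at k = 0)
  C[0][1] = min over k of (A[0][0] + B[0][1] = 4 + 7 = 11, A[0][1] + B[1][1] = 8 + 7 = 15) = 11 (attained at k = 0)
  C[1][0] = min over k of (A[1][0] + B[0][0] = -5 + -5 = -10, A[1][1] + B[1][0] = -1 + 8 = 7) = -10 (attained at k = 0)
  C[1][1] = min over k of (A[1][0] + B[0][1] = -5 + 7 = 2, A[1][1] + B[1][1] = -1 + 7 = 6) = 2 (attained at k = 0)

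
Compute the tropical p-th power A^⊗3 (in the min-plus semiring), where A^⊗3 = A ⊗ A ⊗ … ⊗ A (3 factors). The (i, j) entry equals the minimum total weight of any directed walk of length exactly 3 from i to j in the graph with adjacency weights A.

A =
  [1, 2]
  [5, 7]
A^⊗3 =
  [3, 4]
  [7, 8]

Each entry (A^⊗3)_ij equals the minimum over all length-3 walks i = v_0 → v_1 → … → v_3 = j of Σ_t A[v_t][v_{t+1}]. For example, for (i, j) = (0, 1) we minimise over 4 possible intermediate vertex sequences; the minimum is 4, attained along the walk 0 → 0 → 0 → 1.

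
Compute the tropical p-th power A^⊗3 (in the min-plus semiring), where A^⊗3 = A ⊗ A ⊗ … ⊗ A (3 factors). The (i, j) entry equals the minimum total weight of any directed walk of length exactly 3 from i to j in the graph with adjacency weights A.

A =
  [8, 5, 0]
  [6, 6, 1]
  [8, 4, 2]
A^⊗3 =
  [10, 6, 4]
  [11, 7, 5]
  [12, 8, 6]

Each entry (A^⊗3)_ij equals the minimum over all length-3 walks i = v_0 → v_1 → … → v_3 = j of Σ_t A[v_t][v_{t+1}]. For example, for (i, j) = (0, 2) we minimise over 9 possible intermediate vertex sequences; the minimum is 4, attained along the walk 0 → 2 → 2 → 2.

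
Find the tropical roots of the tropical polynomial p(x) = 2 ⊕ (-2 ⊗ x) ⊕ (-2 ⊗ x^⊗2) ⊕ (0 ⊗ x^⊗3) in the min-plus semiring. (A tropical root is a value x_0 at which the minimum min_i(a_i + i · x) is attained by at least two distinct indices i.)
Roots: {-2, 0, 4}

Each tropical root is a break point of the lower envelope of the lines y = a_i + i · x (there are 4 lines, with slopes 0, 1, ..., 3). Only the lines that attain the minimum somewhere contribute to roots; other lines are dominated. Here the surviving (envelope) indices are i = 3, i = 2, i = 1, i = 0.
Intersections between consecutive envelope lines give the roots: for adjacent envelope indices i < j the intersection is x = (a_i − a_j) / (j − i). Reading off the sorted break points: {-2, 0, 4}.
Verification: at each break x_0, at least two indices attain the minimum of min_i(a_i + i · x_0).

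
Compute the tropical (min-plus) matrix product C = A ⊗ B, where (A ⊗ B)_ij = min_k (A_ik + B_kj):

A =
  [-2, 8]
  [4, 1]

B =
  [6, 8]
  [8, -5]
A ⊗ B =
  [4, 3]
  [9, -4]

Apply the min-plus product entry-by-entry:
  C[0][0] = min over k of (A[0][0] + B[0][0] = -2 + 6 = 4, A[0][1] + B[1][0] = 8 + 8 = 16) = 4 (attained at k = 0)
  C[0][1] = min over k of (A[0][0] + B[0][1] = -2 + 8 = 6, A[0][1] + B[1][1] = 8 + -5 = 3) = 3 (attained at k = 1)
  C[1][0] = min over k of (A[1][0] + B[0][0] = 4 + 6 = 10, A[1][1] + B[1][0] = 1 + 8 = 9) = 9 (attained at k = 1)
  C[1][1] = min over k of (A[1][0] + B[0][1] = 4 + 8 = 12, A[1][1] + B[1][1] = 1 + -5 = -4) = -4 (attained at k = 1)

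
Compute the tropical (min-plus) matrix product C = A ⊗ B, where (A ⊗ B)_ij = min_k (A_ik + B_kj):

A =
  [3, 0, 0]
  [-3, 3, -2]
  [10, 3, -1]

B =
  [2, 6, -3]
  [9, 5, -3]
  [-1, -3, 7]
A ⊗ B =
  [-1, -3, -3]
  [-3, -5, -6]
  [-2, -4, 0]

Apply the min-plus product entry-by-entry:
  C[0][0] = min over k of (A[0][0] + B[0][0] = 3 + 2 = 5, A[0][1] + B[1][0] = 0 + 9 = 9, A[0][2] + B[2][0] = 0 + -1 = -1) = -1 (attained at k = 2)
  C[0][1] = min over k of (A[0][0] + B[0][1] = 3 + 6 = 9, A[0][1] + B[1][1] = 0 + 5 = 5, A[0][2] + B[2][1] = 0 + -3 = -3) = -3 (attained at k = 2)
  C[0][2] = min over k of (A[0][0] + B[0][2] = 3 + -3 = 0, A[0][1] + B[1][2] = 0 + -3 = -3, A[0][2] + B[2][2] = 0 + 7 = 7) = -3 (attained at k = 1)
  C[1][0] = min over k of (A[1][0] + B[0][0] = -3 + 2 = -1, A[1][1] + B[1][0] = 3 + 9 = 12, A[1][2] + B[2][0] = -2 + -1 = -3) = -3 (attained at k = 2)
  C[1][1] = min over k of (A[1][0] + B[0][1] = -3 + 6 = 3, A[1][1] + B[1][1] = 3 + 5 = 8, A[1][2] + B[2][1] = -2 + -3 = -5) = -5 (attained at k = 2)
  C[1][2] = min over k of (A[1][0] + B[0][2] = -3 + -3 = -6, A[1][1] + B[1][2] = 3 + -3 = 0, A[1][2] + B[2][2] = -2 + 7 = 5) = -6 (attained at k = 0)
  C[2][0] = min over k of (A[2][0] + B[0][0] = 10 + 2 = 12, A[2][1] + B[1][0] = 3 + 9 = 12, A[2][2] + B[2][0] = -1 + -1 = -2) = -2 (attained at k = 2)
  C[2][1] = min over k of (A[2][0] + B[0][1] = 10 + 6 = 16, A[2][1] + B[1][1] = 3 + 5 = 8, A[2][2] + B[2][1] = -1 + -3 = -4) = -4 (attained at k = 2)
  C[2][2] = min over k of (A[2][0] + B[0][2] = 10 + -3 = 7, A[2][1] + B[1][2] = 3 + -3 = 0, A[2][2] + B[2][2] = -1 + 7 = 6) = 0 (attained at k = 1)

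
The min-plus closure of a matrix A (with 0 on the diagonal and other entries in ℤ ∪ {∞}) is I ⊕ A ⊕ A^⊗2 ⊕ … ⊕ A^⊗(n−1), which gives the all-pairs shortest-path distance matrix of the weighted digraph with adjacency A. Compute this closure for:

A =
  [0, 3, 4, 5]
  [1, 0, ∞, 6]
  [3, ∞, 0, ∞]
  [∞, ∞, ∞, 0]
Closure =
  [0, 3, 4, 5]
  [1, 0, 5, 6]
  [3, 6, 0, 8]
  [∞, ∞, ∞, 0]

This is the Floyd-Warshall all-pairs shortest-path computation. For each intermediate vertex k = 0, 1, …, 3, update dist[i][j] ← min(dist[i][j], dist[i][k] + dist[k][j]). The final matrix gives, for each (i, j), the minimum total weight of any directed path from i to j (possibly empty when i = j).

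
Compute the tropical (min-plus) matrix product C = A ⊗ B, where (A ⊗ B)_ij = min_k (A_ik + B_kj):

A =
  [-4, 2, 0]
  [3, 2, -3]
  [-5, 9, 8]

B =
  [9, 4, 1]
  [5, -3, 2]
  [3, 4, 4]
A ⊗ B =
  [3, -1, -3]
  [0, -1, 1]
  [4, -1, -4]

Apply the min-plus product entry-by-entry:
  C[0][0] = min over k of (A[0][0] + B[0][0] = -4 + 9 = 5, A[0][1] + B[1][0] = 2 + 5 = 7, A[0][2] + B[2][0] = 0 + 3 = 3) = 3 (attained at k = 2)
  C[0][1] = min over k of (A[0][0] + B[0][1] = -4 + 4 = 0, A[0][1] + B[1][1] = 2 + -3 = -1, A[0][2] + B[2][1] = 0 + 4 = 4) = -1 (attained at k = 1)
  C[0][2] = min over k of (A[0][0] + B[0][2] = -4 + 1 = -3, A[0][1] + B[1][2] = 2 + 2 = 4, A[0][2] + B[2][2] = 0 + 4 = 4) = -3 (attained at k = 0)
  C[1][0] = min over k of (A[1][0] + B[0][0] = 3 + 9 = 12, A[1][1] + B[1][0] = 2 + 5 = 7, A[1][2] + B[2][0] = -3 + 3 = 0) = 0 (attained at k = 2)
  C[1][1] = min over k of (A[1][0] + B[0][1] = 3 + 4 = 7, A[1][1] + B[1][1] = 2 + -3 = -1, A[1][2] + B[2][1] = -3 + 4 = 1) = -1 (attained at k = 1)
  C[1][2] = min over k of (A[1][0] + B[0][2] = 3 + 1 = 4, A[1][1] + B[1][2] = 2 + 2 = 4, A[1][2] + B[2][2] = -3 + 4 = 1) = 1 (attained at k = 2)
  C[2][0] = min over k of (A[2][0] + B[0][0] = -5 + 9 = 4, A[2][1] + B[1][0] = 9 + 5 = 14, A[2][2] + B[2][0] = 8 + 3 = 11) = 4 (attained at k = 0)
  C[2][1] = min over k of (A[2][0] + B[0][1] = -5 + 4 = -1, A[2][1] + B[1][1] = 9 + -3 = 6, A[2][2] + B[2][1] = 8 + 4 = 12) = -1 (attained at k = 0)
  C[2][2] = min over k of (A[2][0] + B[0][2] = -5 + 1 = -4, A[2][1] + B[1][2] = 9 + 2 = 11, A[2][2] + B[2][2] = 8 + 4 = 12) = -4 (attained at k = 0)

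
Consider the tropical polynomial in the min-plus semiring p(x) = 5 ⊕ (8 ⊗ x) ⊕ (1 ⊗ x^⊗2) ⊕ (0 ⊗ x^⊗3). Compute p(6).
p(6) = 5

A tropical monomial a ⊗ x^⊗i evaluates to a + i · x. Evaluating each term at x = 6:
  Term 0 contributes 5 + 0 · 6 = 5
  Term 1 contributes 8 + 1 · 6 = 14
  Term 2 contributes 1 + 2 · 6 = 13
  Term 3 contributes 0 + 3 · 6 = 18
p(6) = ⊕ of these = min[5, 14, 13, 18] = 5.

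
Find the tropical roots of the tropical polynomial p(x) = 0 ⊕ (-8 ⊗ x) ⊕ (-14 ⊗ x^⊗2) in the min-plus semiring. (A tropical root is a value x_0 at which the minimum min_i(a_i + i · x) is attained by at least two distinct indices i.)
Roots: {6, 8}

Each tropical root is a break point of the lower envelope of the lines y = a_i + i · x (there are 3 lines, with slopes 0, 1, ..., 2). Only the lines that attain the minimum somewhere contribute to roots; other lines are dominated. Here the surviving (envelope) indices are i = 2, i = 1, i = 0.
Intersections between consecutive envelope lines give the roots: for adjacent envelope indices i < j the intersection is x = (a_i − a_j) / (j − i). Reading off the sorted break points: {6, 8}.
Verification: at each break x_0, at least two indices attain the minimum of min_i(a_i + i · x_0).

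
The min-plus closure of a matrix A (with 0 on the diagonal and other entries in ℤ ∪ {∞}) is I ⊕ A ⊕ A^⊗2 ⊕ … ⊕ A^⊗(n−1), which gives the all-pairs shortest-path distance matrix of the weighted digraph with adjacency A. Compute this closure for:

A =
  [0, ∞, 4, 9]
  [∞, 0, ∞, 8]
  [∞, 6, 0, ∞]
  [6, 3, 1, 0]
Closure =
  [0, 10, 4, 9]
  [14, 0, 9, 8]
  [20, 6, 0, 14]
  [6, 3, 1, 0]

This is the Floyd-Warshall all-pairs shortest-path computation. For each intermediate vertex k = 0, 1, …, 3, update dist[i][j] ← min(dist[i][j], dist[i][k] + dist[k][j]). The final matrix gives, for each (i, j), the minimum total weight of any directed path from i to j (possibly empty when i = j).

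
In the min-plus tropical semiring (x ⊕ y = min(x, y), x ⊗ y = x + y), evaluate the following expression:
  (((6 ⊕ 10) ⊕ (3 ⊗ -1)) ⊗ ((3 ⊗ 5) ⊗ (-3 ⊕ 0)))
(((6 ⊕ 10) ⊕ (3 ⊗ -1)) ⊗ ((3 ⊗ 5) ⊗ (-3 ⊕ 0))) = 7

Expand innermost to outermost. Recall ⊕ takes the minimum of its arguments and ⊗ takes their sum. Working out the expression (((6 ⊕ 10) ⊕ (3 ⊗ -1)) ⊗ ((3 ⊗ 5) ⊗ (-3 ⊕ 0))) gives 7.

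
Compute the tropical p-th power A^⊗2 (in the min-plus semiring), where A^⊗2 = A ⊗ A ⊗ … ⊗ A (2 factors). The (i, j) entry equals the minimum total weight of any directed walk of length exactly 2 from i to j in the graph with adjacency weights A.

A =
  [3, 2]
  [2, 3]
A^⊗2 =
  [4, 5]
  [5, 4]

Each entry (A^⊗2)_ij equals the minimum over all length-2 walks i = v_0 → v_1 → … → v_2 = j of Σ_t A[v_t][v_{t+1}]. For example, for (i, j) = (0, 1) we minimise over 2 possible intermediate vertex sequences; the minimum is 5, attained along the walk 0 → 0 → 1.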